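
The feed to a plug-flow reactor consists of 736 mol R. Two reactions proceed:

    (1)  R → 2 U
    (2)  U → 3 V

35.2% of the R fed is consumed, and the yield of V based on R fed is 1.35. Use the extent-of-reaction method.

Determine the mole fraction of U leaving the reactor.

Conversion of R: R consumed = 1ξ₁ = 0.352 × 736 → ξ₁ = 259.1 mol.
Yield of V: 3ξ₂ / 736 = 1.35 → ξ₂ = 331.2 mol.
Outlet amounts (n = n₀ + Σ ν·ξ):
  R: 736 − 1(259.1) = 476.9
  U: 0 + 2(259.1) − 1(331.2) = 186.9
  V: 0 + 3(331.2) = 993.6
Total out = 1657 mol; y_U = 186.9 / 1657 = 0.1128.

0.113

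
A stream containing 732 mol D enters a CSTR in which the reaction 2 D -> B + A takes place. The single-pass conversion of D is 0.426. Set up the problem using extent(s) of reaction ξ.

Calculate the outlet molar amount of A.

D reacted = 0.426 × 732 = 311.8 mol; ν_D = −2, so ξ = 311.8/2 = 155.9 mol.
Outlet amounts (n = n₀ + ν ξ):
  D: 732 − 2(155.9) = 420.2
  B: 0 + 1(155.9) = 155.9
  A: 0 + 1(155.9) = 155.9

156 mol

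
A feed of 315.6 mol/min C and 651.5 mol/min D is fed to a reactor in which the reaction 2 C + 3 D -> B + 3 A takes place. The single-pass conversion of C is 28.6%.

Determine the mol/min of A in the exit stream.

135 mol/min

C reacted = 0.286 × 315.6 = 90.26 mol/min; ν_C = −2, so ξ = 90.26/2 = 45.13 mol/min.
Outlet amounts (n = n₀ + ν ξ):
  C: 315.6 − 2(45.13) = 225.3
  D: 651.5 − 3(45.13) = 516.1
  B: 0 + 1(45.13) = 45.13
  A: 0 + 3(45.13) = 135.4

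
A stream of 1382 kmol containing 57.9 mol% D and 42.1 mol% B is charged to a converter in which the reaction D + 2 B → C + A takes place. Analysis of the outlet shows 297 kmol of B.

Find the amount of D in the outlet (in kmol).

For B: n = n₀ − 2ξ → 297 = 581.8 − 2ξ, giving ξ = 142.4 kmol.
Outlet amounts (n = n₀ + ν ξ):
  D: 800.2 − 1(142.4) = 657.8
  B: 581.8 − 2(142.4) = 297
  C: 0 + 1(142.4) = 142.4
  A: 0 + 1(142.4) = 142.4

658 kmol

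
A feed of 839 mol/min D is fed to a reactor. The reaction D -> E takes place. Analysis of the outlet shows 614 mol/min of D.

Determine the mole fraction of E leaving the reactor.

For D: n = n₀ − 1ξ → 614 = 839 − 1ξ, giving ξ = 225 mol/min.
Outlet amounts (n = n₀ + ν ξ):
  D: 839 − 1(225) = 614
  E: 0 + 1(225) = 225
Total out = 839 mol/min; y_E = 225 / 839 = 0.2682.

0.268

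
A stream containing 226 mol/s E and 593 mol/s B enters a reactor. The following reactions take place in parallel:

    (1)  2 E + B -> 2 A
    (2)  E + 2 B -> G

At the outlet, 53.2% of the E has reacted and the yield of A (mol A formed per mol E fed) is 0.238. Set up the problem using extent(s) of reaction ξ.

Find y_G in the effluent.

0.101

Yield of A: 2ξ₁ / 226 = 0.238 → ξ₁ = 26.89 mol/s.
Conversion of E: 2ξ₁ + 1ξ₂ = 0.532 × 226 = 120.2 → ξ₂ = 66.44 mol/s.
Outlet amounts (n = n₀ + Σ ν·ξ):
  E: 226 − 2(26.89) − 1(66.44) = 105.8
  B: 593 − 1(26.89) − 2(66.44) = 433.2
  A: 0 + 2(26.89) = 53.79
  G: 0 + 1(66.44) = 66.44
Total out = 659.2 mol/s; y_G = 66.44 / 659.2 = 0.1008.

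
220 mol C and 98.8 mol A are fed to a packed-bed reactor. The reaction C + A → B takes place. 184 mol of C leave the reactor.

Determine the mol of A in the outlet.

For C: n = n₀ − 1ξ → 184 = 220 − 1ξ, giving ξ = 36 mol.
Outlet amounts (n = n₀ + ν ξ):
  C: 220 − 1(36) = 184
  A: 98.8 − 1(36) = 62.8
  B: 0 + 1(36) = 36

62.8 mol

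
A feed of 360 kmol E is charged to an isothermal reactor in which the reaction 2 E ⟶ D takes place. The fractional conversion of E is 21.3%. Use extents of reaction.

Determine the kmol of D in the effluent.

38.3 kmol

E reacted = 0.213 × 360 = 76.68 kmol; ν_E = −2, so ξ = 76.68/2 = 38.34 kmol.
Outlet amounts (n = n₀ + ν ξ):
  E: 360 − 2(38.34) = 283.3
  D: 0 + 1(38.34) = 38.34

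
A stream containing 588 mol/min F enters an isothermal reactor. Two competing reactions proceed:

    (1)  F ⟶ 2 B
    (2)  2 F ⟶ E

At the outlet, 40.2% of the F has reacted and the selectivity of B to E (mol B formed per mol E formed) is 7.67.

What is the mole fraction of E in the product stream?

Conversion of F: F consumed = 0.402 × 588 = 236.4 mol/min = 1ξ₁ + 2ξ₂.
Selectivity: 2ξ₁ / (1ξ₂) = 7.67 → ξ₁ = 3.835 ξ₂.
Substitute: (1·3.835 + 2) ξ₂ = 236.4 → ξ₂ = 40.51 mol/min, ξ₁ = 155.4 mol/min.
Outlet amounts (n = n₀ + Σ ν·ξ):
  F: 588 − 1(155.4) − 2(40.51) = 351.6
  B: 0 + 2(155.4) = 310.7
  E: 0 + 1(40.51) = 40.51
Total out = 702.8 mol/min; y_E = 40.51 / 702.8 = 0.05764.

0.0576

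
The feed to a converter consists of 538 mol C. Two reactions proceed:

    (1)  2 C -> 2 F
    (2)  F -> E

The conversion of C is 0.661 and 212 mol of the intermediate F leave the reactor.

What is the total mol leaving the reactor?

538 mol

Conversion of C: C consumed = 2ξ₁ = 0.661 × 538 → ξ₁ = 177.8 mol.
F balance: n_F = 0 + 2ξ₁ − 1ξ₂ = 212 → ξ₂ = (2·177.8 − 212)/1 = 143.6 mol.
Outlet amounts (n = n₀ + Σ ν·ξ):
  C: 538 − 2(177.8) = 182.4
  F: 0 + 2(177.8) − 1(143.6) = 212
  E: 0 + 1(143.6) = 143.6
Total out = 182.4 + 212 + 143.6 = 538 mol.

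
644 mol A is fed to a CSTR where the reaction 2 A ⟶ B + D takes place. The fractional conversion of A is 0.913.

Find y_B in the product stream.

A reacted = 0.913 × 644 = 588 mol; ν_A = −2, so ξ = 588/2 = 294 mol.
Outlet amounts (n = n₀ + ν ξ):
  A: 644 − 2(294) = 56.03
  B: 0 + 1(294) = 294
  D: 0 + 1(294) = 294
Total out = 644 mol; y_B = 294 / 644 = 0.4565.

0.456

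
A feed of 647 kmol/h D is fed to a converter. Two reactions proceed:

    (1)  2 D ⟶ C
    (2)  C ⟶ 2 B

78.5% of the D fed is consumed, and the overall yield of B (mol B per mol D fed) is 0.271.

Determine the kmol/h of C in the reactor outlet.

Conversion of D: D consumed = 2ξ₁ = 0.785 × 647 → ξ₁ = 253.9 kmol/h.
Yield of B: 2ξ₂ / 647 = 0.271 → ξ₂ = 87.67 kmol/h.
Outlet amounts (n = n₀ + Σ ν·ξ):
  D: 647 − 2(253.9) = 139.1
  C: 0 + 1(253.9) − 1(87.67) = 166.3
  B: 0 + 2(87.67) = 175.3

166 kmol/h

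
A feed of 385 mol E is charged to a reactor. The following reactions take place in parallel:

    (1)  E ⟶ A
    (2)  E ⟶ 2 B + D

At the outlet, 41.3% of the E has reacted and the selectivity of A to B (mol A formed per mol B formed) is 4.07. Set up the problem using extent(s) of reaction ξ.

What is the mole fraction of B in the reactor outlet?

0.0829

Conversion of E: E consumed = 0.413 × 385 = 159 mol = 1ξ₁ + 1ξ₂.
Selectivity: 1ξ₁ / (2ξ₂) = 4.07 → ξ₁ = 8.14 ξ₂.
Substitute: (1·8.14 + 1) ξ₂ = 159 → ξ₂ = 17.4 mol, ξ₁ = 141.6 mol.
Outlet amounts (n = n₀ + Σ ν·ξ):
  E: 385 − 1(141.6) − 1(17.4) = 226
  A: 0 + 1(141.6) = 141.6
  B: 0 + 2(17.4) = 34.79
  D: 0 + 1(17.4) = 17.4
Total out = 419.8 mol; y_B = 34.79 / 419.8 = 0.08288.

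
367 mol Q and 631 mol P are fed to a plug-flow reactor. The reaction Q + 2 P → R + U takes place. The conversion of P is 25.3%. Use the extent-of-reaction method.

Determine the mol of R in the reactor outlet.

79.8 mol

P reacted = 0.253 × 631 = 159.6 mol; ν_P = −2, so ξ = 159.6/2 = 79.82 mol.
Outlet amounts (n = n₀ + ν ξ):
  Q: 367 − 1(79.82) = 287.2
  P: 631 − 2(79.82) = 471.4
  R: 0 + 1(79.82) = 79.82
  U: 0 + 1(79.82) = 79.82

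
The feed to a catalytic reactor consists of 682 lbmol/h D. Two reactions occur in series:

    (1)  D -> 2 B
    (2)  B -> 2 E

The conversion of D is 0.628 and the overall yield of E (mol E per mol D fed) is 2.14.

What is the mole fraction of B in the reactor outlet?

Conversion of D: D consumed = 1ξ₁ = 0.628 × 682 → ξ₁ = 428.3 lbmol/h.
Yield of E: 2ξ₂ / 682 = 2.14 → ξ₂ = 729.7 lbmol/h.
Outlet amounts (n = n₀ + Σ ν·ξ):
  D: 682 − 1(428.3) = 253.7
  B: 0 + 2(428.3) − 1(729.7) = 126.9
  E: 0 + 2(729.7) = 1459
Total out = 1840 lbmol/h; y_B = 126.9 / 1840 = 0.06894.

0.0689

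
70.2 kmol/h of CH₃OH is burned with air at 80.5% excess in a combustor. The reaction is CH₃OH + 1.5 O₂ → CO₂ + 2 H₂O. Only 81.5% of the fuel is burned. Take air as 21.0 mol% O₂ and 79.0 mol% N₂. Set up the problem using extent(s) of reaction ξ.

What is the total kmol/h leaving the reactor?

Stoichiometric O₂ = 1.5 × 70.2 = 105.3 kmol/h; O₂ fed = 105.3 × 1.805 = 190.1 kmol/h.
N₂ fed = 190.1 × 79/21 = 715 kmol/h.
Fuel reacted = 0.815 × 70.2 → ξ = 57.21 kmol/h.
Outlet (n = n₀ + ν ξ):
  CH₃OH: 70.2 − 1(57.21) = 12.99
  O₂: 190.1 − 1.5(57.21) = 104.2
  N₂: 715 (inert)
  CO₂: 0 + 1(57.21) = 57.21
  H₂O: 0 + 2(57.21) = 114.4
Total out = 12.99 + 104.2 + 715 + 57.21 + 114.4 = 1004 kmol/h.

1000 kmol/h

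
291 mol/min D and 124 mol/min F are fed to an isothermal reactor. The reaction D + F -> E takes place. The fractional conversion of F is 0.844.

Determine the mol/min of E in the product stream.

105 mol/min

F reacted = 0.844 × 124 = 104.7 mol/min; ν_F = −1, so ξ = 104.7/1 = 104.7 mol/min.
Outlet amounts (n = n₀ + ν ξ):
  D: 291 − 1(104.7) = 186.3
  F: 124 − 1(104.7) = 19.34
  E: 0 + 1(104.7) = 104.7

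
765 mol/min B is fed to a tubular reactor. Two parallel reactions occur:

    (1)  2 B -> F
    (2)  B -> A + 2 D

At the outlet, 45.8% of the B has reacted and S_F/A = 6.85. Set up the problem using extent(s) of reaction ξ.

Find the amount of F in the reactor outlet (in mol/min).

Conversion of B: B consumed = 0.458 × 765 = 350.4 mol/min = 2ξ₁ + 1ξ₂.
Selectivity: 1ξ₁ / (1ξ₂) = 6.85 → ξ₁ = 6.85 ξ₂.
Substitute: (2·6.85 + 1) ξ₂ = 350.4 → ξ₂ = 23.83 mol/min, ξ₁ = 163.3 mol/min.
Outlet amounts (n = n₀ + Σ ν·ξ):
  B: 765 − 2(163.3) − 1(23.83) = 414.6
  F: 0 + 1(163.3) = 163.3
  A: 0 + 1(23.83) = 23.83
  D: 0 + 2(23.83) = 47.67

163 mol/min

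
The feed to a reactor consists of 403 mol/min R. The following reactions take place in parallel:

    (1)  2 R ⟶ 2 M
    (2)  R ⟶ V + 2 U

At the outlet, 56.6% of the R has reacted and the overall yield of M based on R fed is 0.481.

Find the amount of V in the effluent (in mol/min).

34.3 mol/min

Yield of M: 2ξ₁ / 403 = 0.481 → ξ₁ = 96.92 mol/min.
Conversion of R: 2ξ₁ + 1ξ₂ = 0.566 × 403 = 228.1 → ξ₂ = 34.25 mol/min.
Outlet amounts (n = n₀ + Σ ν·ξ):
  R: 403 − 2(96.92) − 1(34.25) = 174.9
  M: 0 + 2(96.92) = 193.8
  V: 0 + 1(34.25) = 34.25
  U: 0 + 2(34.25) = 68.51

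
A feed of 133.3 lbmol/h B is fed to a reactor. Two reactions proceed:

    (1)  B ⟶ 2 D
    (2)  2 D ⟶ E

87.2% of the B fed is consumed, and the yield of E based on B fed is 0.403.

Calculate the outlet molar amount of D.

Conversion of B: B consumed = 1ξ₁ = 0.872 × 133.3 → ξ₁ = 116.2 lbmol/h.
Yield of E: 1ξ₂ / 133.3 = 0.403 → ξ₂ = 53.72 lbmol/h.
Outlet amounts (n = n₀ + Σ ν·ξ):
  B: 133.3 − 1(116.2) = 17.06
  D: 0 + 2(116.2) − 2(53.72) = 125
  E: 0 + 1(53.72) = 53.72

125 lbmol/h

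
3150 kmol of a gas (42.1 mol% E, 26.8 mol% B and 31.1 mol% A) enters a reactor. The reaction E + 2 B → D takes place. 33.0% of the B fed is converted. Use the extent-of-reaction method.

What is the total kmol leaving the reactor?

B reacted = 0.33 × 844.2 = 278.6 kmol; ν_B = −2, so ξ = 278.6/2 = 139.3 kmol.
Outlet amounts (n = n₀ + ν ξ):
  E: 1326 − 1(139.3) = 1187
  B: 844.2 − 2(139.3) = 565.6
  D: 0 + 1(139.3) = 139.3
  A: 979.6 (inert)
Total out = 1187 + 565.6 + 139.3 + 979.6 = 2871 kmol.

2870 kmol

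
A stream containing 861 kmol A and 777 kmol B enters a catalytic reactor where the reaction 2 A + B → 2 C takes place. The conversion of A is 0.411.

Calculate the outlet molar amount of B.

600 kmol

A reacted = 0.411 × 861 = 353.9 kmol; ν_A = −2, so ξ = 353.9/2 = 176.9 kmol.
Outlet amounts (n = n₀ + ν ξ):
  A: 861 − 2(176.9) = 507.1
  B: 777 − 1(176.9) = 600.1
  C: 0 + 2(176.9) = 353.9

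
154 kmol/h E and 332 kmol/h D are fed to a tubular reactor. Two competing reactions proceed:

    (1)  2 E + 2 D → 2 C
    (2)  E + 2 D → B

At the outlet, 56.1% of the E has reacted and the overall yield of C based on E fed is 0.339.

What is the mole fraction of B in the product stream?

Yield of C: 2ξ₁ / 154 = 0.339 → ξ₁ = 26.1 kmol/h.
Conversion of E: 2ξ₁ + 1ξ₂ = 0.561 × 154 = 86.39 → ξ₂ = 34.19 kmol/h.
Outlet amounts (n = n₀ + Σ ν·ξ):
  E: 154 − 2(26.1) − 1(34.19) = 67.61
  D: 332 − 2(26.1) − 2(34.19) = 211.4
  C: 0 + 2(26.1) = 52.21
  B: 0 + 1(34.19) = 34.19
Total out = 365.4 kmol/h; y_B = 34.19 / 365.4 = 0.09356.

0.0936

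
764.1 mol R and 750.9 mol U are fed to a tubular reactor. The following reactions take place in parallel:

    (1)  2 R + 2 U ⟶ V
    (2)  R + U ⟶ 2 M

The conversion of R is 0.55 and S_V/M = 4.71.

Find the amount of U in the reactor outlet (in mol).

331 mol

Conversion of R: R consumed = 0.55 × 764.1 = 420.3 mol = 2ξ₁ + 1ξ₂.
Selectivity: 1ξ₁ / (2ξ₂) = 4.71 → ξ₁ = 9.42 ξ₂.
Substitute: (2·9.42 + 1) ξ₂ = 420.3 → ξ₂ = 21.18 mol, ξ₁ = 199.5 mol.
Outlet amounts (n = n₀ + Σ ν·ξ):
  R: 764.1 − 2(199.5) − 1(21.18) = 343.8
  U: 750.9 − 2(199.5) − 1(21.18) = 330.6
  V: 0 + 1(199.5) = 199.5
  M: 0 + 2(21.18) = 42.36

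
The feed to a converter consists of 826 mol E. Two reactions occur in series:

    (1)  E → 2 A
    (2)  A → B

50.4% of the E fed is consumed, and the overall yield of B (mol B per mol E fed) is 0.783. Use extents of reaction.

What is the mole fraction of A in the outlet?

0.15

Conversion of E: E consumed = 1ξ₁ = 0.504 × 826 → ξ₁ = 416.3 mol.
Yield of B: 1ξ₂ / 826 = 0.783 → ξ₂ = 646.8 mol.
Outlet amounts (n = n₀ + Σ ν·ξ):
  E: 826 − 1(416.3) = 409.7
  A: 0 + 2(416.3) − 1(646.8) = 185.9
  B: 0 + 1(646.8) = 646.8
Total out = 1242 mol; y_A = 185.9 / 1242 = 0.1496.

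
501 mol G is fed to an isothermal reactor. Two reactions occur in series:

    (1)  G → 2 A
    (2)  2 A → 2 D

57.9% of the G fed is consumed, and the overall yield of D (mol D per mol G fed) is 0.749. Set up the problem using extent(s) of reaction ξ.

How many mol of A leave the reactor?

Conversion of G: G consumed = 1ξ₁ = 0.579 × 501 → ξ₁ = 290.1 mol.
Yield of D: 2ξ₂ / 501 = 0.749 → ξ₂ = 187.6 mol.
Outlet amounts (n = n₀ + Σ ν·ξ):
  G: 501 − 1(290.1) = 210.9
  A: 0 + 2(290.1) − 2(187.6) = 204.9
  D: 0 + 2(187.6) = 375.2

205 mol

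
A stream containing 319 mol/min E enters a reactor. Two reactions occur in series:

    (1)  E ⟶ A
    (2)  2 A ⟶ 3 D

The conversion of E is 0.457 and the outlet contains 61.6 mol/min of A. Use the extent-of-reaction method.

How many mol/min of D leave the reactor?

Conversion of E: E consumed = 1ξ₁ = 0.457 × 319 → ξ₁ = 145.8 mol/min.
A balance: n_A = 0 + 1ξ₁ − 2ξ₂ = 61.6 → ξ₂ = (1·145.8 − 61.6)/2 = 42.09 mol/min.
Outlet amounts (n = n₀ + Σ ν·ξ):
  E: 319 − 1(145.8) = 173.2
  A: 0 + 1(145.8) − 2(42.09) = 61.6
  D: 0 + 3(42.09) = 126.3

126 mol/min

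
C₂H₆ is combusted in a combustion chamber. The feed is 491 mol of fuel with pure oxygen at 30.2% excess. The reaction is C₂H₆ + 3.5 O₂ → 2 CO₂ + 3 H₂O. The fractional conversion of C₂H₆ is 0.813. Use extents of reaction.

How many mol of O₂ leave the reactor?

Stoichiometric O₂ = 3.5 × 491 = 1718 mol; O₂ fed = 1718 × 1.302 = 2237 mol.
Fuel reacted = 0.813 × 491 → ξ = 399.2 mol.
Outlet (n = n₀ + ν ξ):
  C₂H₆: 491 − 1(399.2) = 91.82
  O₂: 2237 − 3.5(399.2) = 840.3
  CO₂: 0 + 2(399.2) = 798.4
  H₂O: 0 + 3(399.2) = 1198

840 mol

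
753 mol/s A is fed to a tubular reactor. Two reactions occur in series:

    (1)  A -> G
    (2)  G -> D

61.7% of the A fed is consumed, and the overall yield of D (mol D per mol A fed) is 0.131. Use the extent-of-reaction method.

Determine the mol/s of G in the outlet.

366 mol/s

Conversion of A: A consumed = 1ξ₁ = 0.617 × 753 → ξ₁ = 464.6 mol/s.
Yield of D: 1ξ₂ / 753 = 0.131 → ξ₂ = 98.64 mol/s.
Outlet amounts (n = n₀ + Σ ν·ξ):
  A: 753 − 1(464.6) = 288.4
  G: 0 + 1(464.6) − 1(98.64) = 366
  D: 0 + 1(98.64) = 98.64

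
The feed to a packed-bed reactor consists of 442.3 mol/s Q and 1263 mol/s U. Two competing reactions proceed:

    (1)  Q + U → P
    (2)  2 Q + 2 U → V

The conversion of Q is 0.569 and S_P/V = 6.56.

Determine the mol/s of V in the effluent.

29.4 mol/s

Conversion of Q: Q consumed = 0.569 × 442.3 = 251.7 mol/s = 1ξ₁ + 2ξ₂.
Selectivity: 1ξ₁ / (1ξ₂) = 6.56 → ξ₁ = 6.56 ξ₂.
Substitute: (1·6.56 + 2) ξ₂ = 251.7 → ξ₂ = 29.4 mol/s, ξ₁ = 192.9 mol/s.
Outlet amounts (n = n₀ + Σ ν·ξ):
  Q: 442.3 − 1(192.9) − 2(29.4) = 190.6
  U: 1263 − 1(192.9) − 2(29.4) = 1011
  P: 0 + 1(192.9) = 192.9
  V: 0 + 1(29.4) = 29.4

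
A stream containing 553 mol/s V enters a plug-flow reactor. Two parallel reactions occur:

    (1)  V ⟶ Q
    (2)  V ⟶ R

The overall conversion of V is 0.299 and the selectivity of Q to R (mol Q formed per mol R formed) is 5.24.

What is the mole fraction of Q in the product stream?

0.251

Conversion of V: V consumed = 0.299 × 553 = 165.3 mol/s = 1ξ₁ + 1ξ₂.
Selectivity: 1ξ₁ / (1ξ₂) = 5.24 → ξ₁ = 5.24 ξ₂.
Substitute: (1·5.24 + 1) ξ₂ = 165.3 → ξ₂ = 26.5 mol/s, ξ₁ = 138.8 mol/s.
Outlet amounts (n = n₀ + Σ ν·ξ):
  V: 553 − 1(138.8) − 1(26.5) = 387.7
  Q: 0 + 1(138.8) = 138.8
  R: 0 + 1(26.5) = 26.5
Total out = 553 mol/s; y_Q = 138.8 / 553 = 0.2511.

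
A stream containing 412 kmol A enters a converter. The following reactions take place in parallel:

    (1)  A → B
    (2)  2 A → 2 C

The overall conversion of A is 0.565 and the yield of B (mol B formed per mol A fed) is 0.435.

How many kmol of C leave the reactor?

Yield of B: 1ξ₁ / 412 = 0.435 → ξ₁ = 179.2 kmol.
Conversion of A: 1ξ₁ + 2ξ₂ = 0.565 × 412 = 232.8 → ξ₂ = 26.78 kmol.
Outlet amounts (n = n₀ + Σ ν·ξ):
  A: 412 − 1(179.2) − 2(26.78) = 179.2
  B: 0 + 1(179.2) = 179.2
  C: 0 + 2(26.78) = 53.56

53.6 kmol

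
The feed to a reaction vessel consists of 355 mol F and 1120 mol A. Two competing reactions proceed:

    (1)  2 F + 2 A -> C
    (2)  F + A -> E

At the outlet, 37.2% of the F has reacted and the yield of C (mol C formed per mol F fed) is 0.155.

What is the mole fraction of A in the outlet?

0.767

Yield of C: 1ξ₁ / 355 = 0.155 → ξ₁ = 55.02 mol.
Conversion of F: 2ξ₁ + 1ξ₂ = 0.372 × 355 = 132.1 → ξ₂ = 22.01 mol.
Outlet amounts (n = n₀ + Σ ν·ξ):
  F: 355 − 2(55.02) − 1(22.01) = 222.9
  A: 1120 − 2(55.02) − 1(22.01) = 987.9
  C: 0 + 1(55.02) = 55.02
  E: 0 + 1(22.01) = 22.01
Total out = 1288 mol; y_A = 987.9 / 1288 = 0.7671.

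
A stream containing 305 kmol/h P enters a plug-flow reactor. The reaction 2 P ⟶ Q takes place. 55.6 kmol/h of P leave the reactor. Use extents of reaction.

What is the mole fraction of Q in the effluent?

0.692

For P: n = n₀ − 2ξ → 55.6 = 305 − 2ξ, giving ξ = 124.7 kmol/h.
Outlet amounts (n = n₀ + ν ξ):
  P: 305 − 2(124.7) = 55.6
  Q: 0 + 1(124.7) = 124.7
Total out = 180.3 kmol/h; y_Q = 124.7 / 180.3 = 0.6916.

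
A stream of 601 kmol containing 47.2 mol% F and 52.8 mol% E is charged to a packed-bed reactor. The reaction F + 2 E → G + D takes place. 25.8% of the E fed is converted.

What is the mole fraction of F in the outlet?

0.433

E reacted = 0.258 × 317.3 = 81.87 kmol; ν_E = −2, so ξ = 81.87/2 = 40.94 kmol.
Outlet amounts (n = n₀ + ν ξ):
  F: 283.7 − 1(40.94) = 242.7
  E: 317.3 − 2(40.94) = 235.5
  G: 0 + 1(40.94) = 40.94
  D: 0 + 1(40.94) = 40.94
Total out = 560.1 kmol; y_F = 242.7 / 560.1 = 0.4334.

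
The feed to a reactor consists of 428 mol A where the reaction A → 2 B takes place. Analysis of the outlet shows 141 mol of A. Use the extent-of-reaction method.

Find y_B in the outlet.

0.803

For A: n = n₀ − 1ξ → 141 = 428 − 1ξ, giving ξ = 287 mol.
Outlet amounts (n = n₀ + ν ξ):
  A: 428 − 1(287) = 141
  B: 0 + 2(287) = 574
Total out = 715 mol; y_B = 574 / 715 = 0.8028.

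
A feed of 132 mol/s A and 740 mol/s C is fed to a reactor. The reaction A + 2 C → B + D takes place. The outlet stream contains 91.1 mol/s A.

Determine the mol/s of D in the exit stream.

40.9 mol/s

For A: n = n₀ − 1ξ → 91.1 = 132 − 1ξ, giving ξ = 40.9 mol/s.
Outlet amounts (n = n₀ + ν ξ):
  A: 132 − 1(40.9) = 91.1
  C: 740 − 2(40.9) = 658.2
  B: 0 + 1(40.9) = 40.9
  D: 0 + 1(40.9) = 40.9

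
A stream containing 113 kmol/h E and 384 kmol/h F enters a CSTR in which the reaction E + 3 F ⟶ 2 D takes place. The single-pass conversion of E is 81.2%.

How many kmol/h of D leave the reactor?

E reacted = 0.812 × 113 = 91.76 kmol/h; ν_E = −1, so ξ = 91.76/1 = 91.76 kmol/h.
Outlet amounts (n = n₀ + ν ξ):
  E: 113 − 1(91.76) = 21.24
  F: 384 − 3(91.76) = 108.7
  D: 0 + 2(91.76) = 183.5

184 kmol/h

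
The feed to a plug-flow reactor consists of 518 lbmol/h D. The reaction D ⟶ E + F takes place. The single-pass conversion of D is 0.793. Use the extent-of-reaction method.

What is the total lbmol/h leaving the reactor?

D reacted = 0.793 × 518 = 410.8 lbmol/h; ν_D = −1, so ξ = 410.8/1 = 410.8 lbmol/h.
Outlet amounts (n = n₀ + ν ξ):
  D: 518 − 1(410.8) = 107.2
  E: 0 + 1(410.8) = 410.8
  F: 0 + 1(410.8) = 410.8
Total out = 107.2 + 410.8 + 410.8 = 928.8 lbmol/h.

929 lbmol/h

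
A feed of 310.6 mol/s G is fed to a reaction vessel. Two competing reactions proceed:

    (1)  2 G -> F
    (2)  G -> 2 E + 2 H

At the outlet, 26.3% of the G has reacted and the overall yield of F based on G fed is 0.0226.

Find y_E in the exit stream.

Yield of F: 1ξ₁ / 310.6 = 0.0226 → ξ₁ = 7.02 mol/s.
Conversion of G: 2ξ₁ + 1ξ₂ = 0.263 × 310.6 = 81.69 → ξ₂ = 67.65 mol/s.
Outlet amounts (n = n₀ + Σ ν·ξ):
  G: 310.6 − 2(7.02) − 1(67.65) = 228.9
  F: 0 + 1(7.02) = 7.02
  E: 0 + 2(67.65) = 135.3
  H: 0 + 2(67.65) = 135.3
Total out = 506.5 mol/s; y_E = 135.3 / 506.5 = 0.2671.

0.267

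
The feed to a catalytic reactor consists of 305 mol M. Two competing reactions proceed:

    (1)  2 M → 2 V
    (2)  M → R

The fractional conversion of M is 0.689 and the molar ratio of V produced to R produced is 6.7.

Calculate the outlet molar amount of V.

183 mol

Conversion of M: M consumed = 0.689 × 305 = 210.1 mol = 2ξ₁ + 1ξ₂.
Selectivity: 2ξ₁ / (1ξ₂) = 6.7 → ξ₁ = 3.35 ξ₂.
Substitute: (2·3.35 + 1) ξ₂ = 210.1 → ξ₂ = 27.29 mol, ξ₁ = 91.43 mol.
Outlet amounts (n = n₀ + Σ ν·ξ):
  M: 305 − 2(91.43) − 1(27.29) = 94.86
  V: 0 + 2(91.43) = 182.9
  R: 0 + 1(27.29) = 27.29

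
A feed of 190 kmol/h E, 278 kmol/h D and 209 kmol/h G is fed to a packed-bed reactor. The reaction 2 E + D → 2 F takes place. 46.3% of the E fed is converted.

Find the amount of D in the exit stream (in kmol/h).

E reacted = 0.463 × 190 = 87.97 kmol/h; ν_E = −2, so ξ = 87.97/2 = 43.98 kmol/h.
Outlet amounts (n = n₀ + ν ξ):
  E: 190 − 2(43.98) = 102
  D: 278 − 1(43.98) = 234
  F: 0 + 2(43.98) = 87.97
  G: 209 (inert)

234 kmol/h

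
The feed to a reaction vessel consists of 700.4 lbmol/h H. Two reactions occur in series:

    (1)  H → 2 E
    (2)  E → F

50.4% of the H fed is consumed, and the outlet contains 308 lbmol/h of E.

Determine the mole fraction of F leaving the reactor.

Conversion of H: H consumed = 1ξ₁ = 0.504 × 700.4 → ξ₁ = 353 lbmol/h.
E balance: n_E = 0 + 2ξ₁ − 1ξ₂ = 308 → ξ₂ = (2·353 − 308)/1 = 398 lbmol/h.
Outlet amounts (n = n₀ + Σ ν·ξ):
  H: 700.4 − 1(353) = 347.4
  E: 0 + 2(353) − 1(398) = 308
  F: 0 + 1(398) = 398
Total out = 1053 lbmol/h; y_F = 398 / 1053 = 0.3778.

0.378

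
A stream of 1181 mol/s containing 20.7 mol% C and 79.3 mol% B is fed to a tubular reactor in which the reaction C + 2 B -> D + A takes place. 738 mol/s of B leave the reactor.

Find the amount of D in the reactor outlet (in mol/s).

For B: n = n₀ − 2ξ → 738 = 936.5 − 2ξ, giving ξ = 99.27 mol/s.
Outlet amounts (n = n₀ + ν ξ):
  C: 244.5 − 1(99.27) = 145.2
  B: 936.5 − 2(99.27) = 738
  D: 0 + 1(99.27) = 99.27
  A: 0 + 1(99.27) = 99.27

99.3 mol/s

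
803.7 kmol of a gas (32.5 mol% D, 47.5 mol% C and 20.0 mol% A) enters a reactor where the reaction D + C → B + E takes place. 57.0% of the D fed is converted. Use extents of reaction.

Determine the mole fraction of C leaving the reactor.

0.29

D reacted = 0.57 × 261.2 = 148.9 kmol; ν_D = −1, so ξ = 148.9/1 = 148.9 kmol.
Outlet amounts (n = n₀ + ν ξ):
  D: 261.2 − 1(148.9) = 112.3
  C: 381.8 − 1(148.9) = 232.9
  B: 0 + 1(148.9) = 148.9
  E: 0 + 1(148.9) = 148.9
  A: 160.7 (inert)
Total out = 803.7 kmol; y_C = 232.9 / 803.7 = 0.2898.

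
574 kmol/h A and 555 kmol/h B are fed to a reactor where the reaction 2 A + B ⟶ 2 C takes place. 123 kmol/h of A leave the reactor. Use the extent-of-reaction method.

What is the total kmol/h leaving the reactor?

For A: n = n₀ − 2ξ → 123 = 574 − 2ξ, giving ξ = 225.5 kmol/h.
Outlet amounts (n = n₀ + ν ξ):
  A: 574 − 2(225.5) = 123
  B: 555 − 1(225.5) = 329.5
  C: 0 + 2(225.5) = 451
Total out = 123 + 329.5 + 451 = 903.5 kmol/h.

904 kmol/h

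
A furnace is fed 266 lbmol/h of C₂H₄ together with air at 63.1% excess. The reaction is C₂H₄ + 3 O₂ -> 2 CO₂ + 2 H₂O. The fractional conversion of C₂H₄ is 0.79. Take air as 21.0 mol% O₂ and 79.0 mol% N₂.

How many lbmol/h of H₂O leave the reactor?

Stoichiometric O₂ = 3 × 266 = 798 lbmol/h; O₂ fed = 798 × 1.631 = 1302 lbmol/h.
N₂ fed = 1302 × 79/21 = 4896 lbmol/h.
Fuel reacted = 0.79 × 266 → ξ = 210.1 lbmol/h.
Outlet (n = n₀ + ν ξ):
  C₂H₄: 266 − 1(210.1) = 55.86
  O₂: 1302 − 3(210.1) = 671.1
  N₂: 4896 (inert)
  CO₂: 0 + 2(210.1) = 420.3
  H₂O: 0 + 2(210.1) = 420.3

420 lbmol/h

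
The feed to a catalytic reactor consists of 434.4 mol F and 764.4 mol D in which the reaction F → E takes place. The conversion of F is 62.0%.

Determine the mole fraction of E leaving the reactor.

F reacted = 0.62 × 434.4 = 269.3 mol; ν_F = −1, so ξ = 269.3/1 = 269.3 mol.
Outlet amounts (n = n₀ + ν ξ):
  F: 434.4 − 1(269.3) = 165.1
  E: 0 + 1(269.3) = 269.3
  D: 764.4 (inert)
Total out = 1199 mol; y_E = 269.3 / 1199 = 0.2247.

0.225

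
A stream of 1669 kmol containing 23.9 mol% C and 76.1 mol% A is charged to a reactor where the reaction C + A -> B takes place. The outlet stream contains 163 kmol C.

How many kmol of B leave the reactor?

236 kmol

For C: n = n₀ − 1ξ → 163 = 398.9 − 1ξ, giving ξ = 235.9 kmol.
Outlet amounts (n = n₀ + ν ξ):
  C: 398.9 − 1(235.9) = 163
  A: 1270 − 1(235.9) = 1034
  B: 0 + 1(235.9) = 235.9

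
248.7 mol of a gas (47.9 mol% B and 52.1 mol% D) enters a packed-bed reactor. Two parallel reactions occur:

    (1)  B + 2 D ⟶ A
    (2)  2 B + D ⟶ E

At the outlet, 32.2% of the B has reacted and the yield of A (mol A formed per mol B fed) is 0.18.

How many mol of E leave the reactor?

Yield of A: 1ξ₁ / 119.1 = 0.18 → ξ₁ = 21.44 mol.
Conversion of B: 1ξ₁ + 2ξ₂ = 0.322 × 119.1 = 38.36 → ξ₂ = 8.458 mol.
Outlet amounts (n = n₀ + Σ ν·ξ):
  B: 119.1 − 1(21.44) − 2(8.458) = 80.77
  D: 129.6 − 2(21.44) − 1(8.458) = 78.23
  A: 0 + 1(21.44) = 21.44
  E: 0 + 1(8.458) = 8.458

8.46 mol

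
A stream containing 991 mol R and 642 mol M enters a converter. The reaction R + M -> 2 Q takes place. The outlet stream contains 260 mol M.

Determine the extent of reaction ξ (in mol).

ξ = 382 mol

For M: n = n₀ − 1ξ → 260 = 642 − 1ξ, giving ξ = 382 mol.
Outlet amounts (n = n₀ + ν ξ):
  R: 991 − 1(382) = 609
  M: 642 − 1(382) = 260
  Q: 0 + 2(382) = 764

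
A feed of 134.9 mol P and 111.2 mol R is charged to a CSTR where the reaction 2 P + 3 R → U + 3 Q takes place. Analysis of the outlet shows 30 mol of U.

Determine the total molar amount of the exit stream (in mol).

216 mol

For U: n = n₀ + 1ξ → 30 = 0 + 1ξ, giving ξ = 30 mol.
Outlet amounts (n = n₀ + ν ξ):
  P: 134.9 − 2(30) = 74.9
  R: 111.2 − 3(30) = 21.2
  U: 0 + 1(30) = 30
  Q: 0 + 3(30) = 90
Total out = 74.9 + 21.2 + 30 + 90 = 216.1 mol.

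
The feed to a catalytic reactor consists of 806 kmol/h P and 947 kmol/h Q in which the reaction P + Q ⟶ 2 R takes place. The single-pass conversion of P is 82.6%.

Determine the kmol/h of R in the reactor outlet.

1330 kmol/h

P reacted = 0.826 × 806 = 665.8 kmol/h; ν_P = −1, so ξ = 665.8/1 = 665.8 kmol/h.
Outlet amounts (n = n₀ + ν ξ):
  P: 806 − 1(665.8) = 140.2
  Q: 947 − 1(665.8) = 281.2
  R: 0 + 2(665.8) = 1332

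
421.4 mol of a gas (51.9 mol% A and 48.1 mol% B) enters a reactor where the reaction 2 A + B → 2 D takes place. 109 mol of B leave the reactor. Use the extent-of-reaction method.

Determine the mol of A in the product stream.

31.3 mol

For B: n = n₀ − 1ξ → 109 = 202.7 − 1ξ, giving ξ = 93.69 mol.
Outlet amounts (n = n₀ + ν ξ):
  A: 218.7 − 2(93.69) = 31.32
  B: 202.7 − 1(93.69) = 109
  D: 0 + 2(93.69) = 187.4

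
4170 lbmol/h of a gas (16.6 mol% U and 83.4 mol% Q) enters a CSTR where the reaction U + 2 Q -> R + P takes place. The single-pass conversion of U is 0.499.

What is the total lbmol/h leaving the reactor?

U reacted = 0.499 × 692.2 = 345.4 lbmol/h; ν_U = −1, so ξ = 345.4/1 = 345.4 lbmol/h.
Outlet amounts (n = n₀ + ν ξ):
  U: 692.2 − 1(345.4) = 346.8
  Q: 3478 − 2(345.4) = 2787
  R: 0 + 1(345.4) = 345.4
  P: 0 + 1(345.4) = 345.4
Total out = 346.8 + 2787 + 345.4 + 345.4 = 3825 lbmol/h.

3820 lbmol/h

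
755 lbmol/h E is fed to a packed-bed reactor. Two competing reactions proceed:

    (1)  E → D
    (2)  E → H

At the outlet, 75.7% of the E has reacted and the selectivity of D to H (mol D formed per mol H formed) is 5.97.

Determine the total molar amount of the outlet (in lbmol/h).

Conversion of E: E consumed = 0.757 × 755 = 571.5 lbmol/h = 1ξ₁ + 1ξ₂.
Selectivity: 1ξ₁ / (1ξ₂) = 5.97 → ξ₁ = 5.97 ξ₂.
Substitute: (1·5.97 + 1) ξ₂ = 571.5 → ξ₂ = 82 lbmol/h, ξ₁ = 489.5 lbmol/h.
Outlet amounts (n = n₀ + Σ ν·ξ):
  E: 755 − 1(489.5) − 1(82) = 183.5
  D: 0 + 1(489.5) = 489.5
  H: 0 + 1(82) = 82
Total out = 183.5 + 489.5 + 82 = 755 lbmol/h.

755 lbmol/h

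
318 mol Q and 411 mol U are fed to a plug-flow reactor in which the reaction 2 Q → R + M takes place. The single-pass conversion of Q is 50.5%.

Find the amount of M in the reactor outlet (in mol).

Q reacted = 0.505 × 318 = 160.6 mol; ν_Q = −2, so ξ = 160.6/2 = 80.3 mol.
Outlet amounts (n = n₀ + ν ξ):
  Q: 318 − 2(80.3) = 157.4
  R: 0 + 1(80.3) = 80.3
  M: 0 + 1(80.3) = 80.3
  U: 411 (inert)

80.3 mol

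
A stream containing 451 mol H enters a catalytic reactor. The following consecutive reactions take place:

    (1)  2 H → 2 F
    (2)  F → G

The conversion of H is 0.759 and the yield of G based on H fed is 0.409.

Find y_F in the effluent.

0.35

Conversion of H: H consumed = 2ξ₁ = 0.759 × 451 → ξ₁ = 171.2 mol.
Yield of G: 1ξ₂ / 451 = 0.409 → ξ₂ = 184.5 mol.
Outlet amounts (n = n₀ + Σ ν·ξ):
  H: 451 − 2(171.2) = 108.7
  F: 0 + 2(171.2) − 1(184.5) = 157.9
  G: 0 + 1(184.5) = 184.5
Total out = 451 mol; y_F = 157.9 / 451 = 0.35.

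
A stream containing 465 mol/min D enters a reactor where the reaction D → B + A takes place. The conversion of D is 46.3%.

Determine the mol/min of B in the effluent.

D reacted = 0.463 × 465 = 215.3 mol/min; ν_D = −1, so ξ = 215.3/1 = 215.3 mol/min.
Outlet amounts (n = n₀ + ν ξ):
  D: 465 − 1(215.3) = 249.7
  B: 0 + 1(215.3) = 215.3
  A: 0 + 1(215.3) = 215.3

215 mol/min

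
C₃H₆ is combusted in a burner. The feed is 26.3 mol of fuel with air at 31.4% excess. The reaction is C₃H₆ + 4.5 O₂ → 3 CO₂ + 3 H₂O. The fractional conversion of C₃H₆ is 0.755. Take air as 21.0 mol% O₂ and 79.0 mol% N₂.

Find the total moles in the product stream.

Stoichiometric O₂ = 4.5 × 26.3 = 118.4 mol; O₂ fed = 118.4 × 1.314 = 155.5 mol.
N₂ fed = 155.5 × 79/21 = 585 mol.
Fuel reacted = 0.755 × 26.3 → ξ = 19.86 mol.
Outlet (n = n₀ + ν ξ):
  C₃H₆: 26.3 − 1(19.86) = 6.444
  O₂: 155.5 − 4.5(19.86) = 66.16
  N₂: 585 (inert)
  CO₂: 0 + 3(19.86) = 59.57
  H₂O: 0 + 3(19.86) = 59.57
Total out = 6.444 + 66.16 + 585 + 59.57 + 59.57 = 776.8 mol.

777 mol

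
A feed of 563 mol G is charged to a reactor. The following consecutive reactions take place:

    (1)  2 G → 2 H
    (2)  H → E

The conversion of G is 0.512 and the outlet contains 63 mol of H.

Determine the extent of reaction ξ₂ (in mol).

Conversion of G: G consumed = 2ξ₁ = 0.512 × 563 → ξ₁ = 144.1 mol.
H balance: n_H = 0 + 2ξ₁ − 1ξ₂ = 63 → ξ₂ = (2·144.1 − 63)/1 = 225.3 mol.
Outlet amounts (n = n₀ + Σ ν·ξ):
  G: 563 − 2(144.1) = 274.7
  H: 0 + 2(144.1) − 1(225.3) = 63
  E: 0 + 1(225.3) = 225.3

ξ₂ = 225 mol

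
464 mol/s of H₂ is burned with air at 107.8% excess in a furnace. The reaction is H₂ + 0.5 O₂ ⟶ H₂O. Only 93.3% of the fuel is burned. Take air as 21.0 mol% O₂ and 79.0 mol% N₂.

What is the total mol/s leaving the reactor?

Stoichiometric O₂ = 0.5 × 464 = 232 mol/s; O₂ fed = 232 × 2.078 = 482.1 mol/s.
N₂ fed = 482.1 × 79/21 = 1814 mol/s.
Fuel reacted = 0.933 × 464 → ξ = 432.9 mol/s.
Outlet (n = n₀ + ν ξ):
  H₂: 464 − 1(432.9) = 31.09
  O₂: 482.1 − 0.5(432.9) = 265.6
  N₂: 1814 (inert)
  H₂O: 0 + 1(432.9) = 432.9
Total out = 31.09 + 265.6 + 1814 + 432.9 = 2543 mol/s.

2540 mol/s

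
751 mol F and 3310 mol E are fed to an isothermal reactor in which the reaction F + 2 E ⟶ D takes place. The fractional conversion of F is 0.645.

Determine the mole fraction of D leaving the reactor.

0.157

F reacted = 0.645 × 751 = 484.4 mol; ν_F = −1, so ξ = 484.4/1 = 484.4 mol.
Outlet amounts (n = n₀ + ν ξ):
  F: 751 − 1(484.4) = 266.6
  E: 3310 − 2(484.4) = 2341
  D: 0 + 1(484.4) = 484.4
Total out = 3092 mol; y_D = 484.4 / 3092 = 0.1567.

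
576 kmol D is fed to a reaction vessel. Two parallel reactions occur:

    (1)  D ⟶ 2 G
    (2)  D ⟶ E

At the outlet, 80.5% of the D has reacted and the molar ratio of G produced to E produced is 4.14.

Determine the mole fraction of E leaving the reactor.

Conversion of D: D consumed = 0.805 × 576 = 463.7 kmol = 1ξ₁ + 1ξ₂.
Selectivity: 2ξ₁ / (1ξ₂) = 4.14 → ξ₁ = 2.07 ξ₂.
Substitute: (1·2.07 + 1) ξ₂ = 463.7 → ξ₂ = 151 kmol, ξ₁ = 312.6 kmol.
Outlet amounts (n = n₀ + Σ ν·ξ):
  D: 576 − 1(312.6) − 1(151) = 112.3
  G: 0 + 2(312.6) = 625.3
  E: 0 + 1(151) = 151
Total out = 888.6 kmol; y_E = 151 / 888.6 = 0.17.

0.17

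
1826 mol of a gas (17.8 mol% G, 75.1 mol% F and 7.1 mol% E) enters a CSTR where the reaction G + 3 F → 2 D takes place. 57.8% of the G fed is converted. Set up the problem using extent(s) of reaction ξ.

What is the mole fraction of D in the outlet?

G reacted = 0.578 × 325 = 187.9 mol; ν_G = −1, so ξ = 187.9/1 = 187.9 mol.
Outlet amounts (n = n₀ + ν ξ):
  G: 325 − 1(187.9) = 137.2
  F: 1371 − 3(187.9) = 807.7
  D: 0 + 2(187.9) = 375.7
  E: 129.6 (inert)
Total out = 1450 mol; y_D = 375.7 / 1450 = 0.2591.

0.259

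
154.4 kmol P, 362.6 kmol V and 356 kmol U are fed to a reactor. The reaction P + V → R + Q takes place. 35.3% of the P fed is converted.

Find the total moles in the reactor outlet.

P reacted = 0.353 × 154.4 = 54.5 kmol; ν_P = −1, so ξ = 54.5/1 = 54.5 kmol.
Outlet amounts (n = n₀ + ν ξ):
  P: 154.4 − 1(54.5) = 99.9
  V: 362.6 − 1(54.5) = 308.1
  R: 0 + 1(54.5) = 54.5
  Q: 0 + 1(54.5) = 54.5
  U: 356 (inert)
Total out = 99.9 + 308.1 + 54.5 + 54.5 + 356 = 873 kmol.

873 kmol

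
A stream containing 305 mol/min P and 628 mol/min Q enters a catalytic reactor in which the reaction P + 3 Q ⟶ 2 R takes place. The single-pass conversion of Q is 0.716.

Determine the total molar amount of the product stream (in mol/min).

633 mol/min

Q reacted = 0.716 × 628 = 449.6 mol/min; ν_Q = −3, so ξ = 449.6/3 = 149.9 mol/min.
Outlet amounts (n = n₀ + ν ξ):
  P: 305 − 1(149.9) = 155.1
  Q: 628 − 3(149.9) = 178.4
  R: 0 + 2(149.9) = 299.8
Total out = 155.1 + 178.4 + 299.8 = 633.2 mol/min.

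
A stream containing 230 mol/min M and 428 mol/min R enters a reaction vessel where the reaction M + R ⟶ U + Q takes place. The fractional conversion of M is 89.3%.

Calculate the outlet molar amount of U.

M reacted = 0.893 × 230 = 205.4 mol/min; ν_M = −1, so ξ = 205.4/1 = 205.4 mol/min.
Outlet amounts (n = n₀ + ν ξ):
  M: 230 − 1(205.4) = 24.61
  R: 428 − 1(205.4) = 222.6
  U: 0 + 1(205.4) = 205.4
  Q: 0 + 1(205.4) = 205.4

205 mol/min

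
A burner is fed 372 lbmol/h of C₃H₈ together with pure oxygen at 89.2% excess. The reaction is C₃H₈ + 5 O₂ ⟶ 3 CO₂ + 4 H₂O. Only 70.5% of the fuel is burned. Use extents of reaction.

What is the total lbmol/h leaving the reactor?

4150 lbmol/h

Stoichiometric O₂ = 5 × 372 = 1860 lbmol/h; O₂ fed = 1860 × 1.892 = 3519 lbmol/h.
Fuel reacted = 0.705 × 372 → ξ = 262.3 lbmol/h.
Outlet (n = n₀ + ν ξ):
  C₃H₈: 372 − 1(262.3) = 109.7
  O₂: 3519 − 5(262.3) = 2208
  CO₂: 0 + 3(262.3) = 786.8
  H₂O: 0 + 4(262.3) = 1049
Total out = 109.7 + 2208 + 786.8 + 1049 = 4153 lbmol/h.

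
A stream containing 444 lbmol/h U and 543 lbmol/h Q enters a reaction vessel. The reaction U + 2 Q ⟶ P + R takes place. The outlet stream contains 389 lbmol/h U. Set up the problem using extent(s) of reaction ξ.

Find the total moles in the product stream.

932 lbmol/h

For U: n = n₀ − 1ξ → 389 = 444 − 1ξ, giving ξ = 55 lbmol/h.
Outlet amounts (n = n₀ + ν ξ):
  U: 444 − 1(55) = 389
  Q: 543 − 2(55) = 433
  P: 0 + 1(55) = 55
  R: 0 + 1(55) = 55
Total out = 389 + 433 + 55 + 55 = 932 lbmol/h.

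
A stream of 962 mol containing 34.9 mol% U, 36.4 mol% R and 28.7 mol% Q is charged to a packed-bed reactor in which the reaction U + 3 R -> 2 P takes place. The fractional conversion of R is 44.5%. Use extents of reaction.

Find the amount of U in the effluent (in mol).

284 mol

R reacted = 0.445 × 350.2 = 155.8 mol; ν_R = −3, so ξ = 155.8/3 = 51.94 mol.
Outlet amounts (n = n₀ + ν ξ):
  U: 335.7 − 1(51.94) = 283.8
  R: 350.2 − 3(51.94) = 194.3
  P: 0 + 2(51.94) = 103.9
  Q: 276.1 (inert)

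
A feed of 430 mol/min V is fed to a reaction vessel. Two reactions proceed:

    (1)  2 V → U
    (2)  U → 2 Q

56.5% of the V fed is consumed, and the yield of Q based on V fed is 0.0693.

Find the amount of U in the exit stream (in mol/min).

Conversion of V: V consumed = 2ξ₁ = 0.565 × 430 → ξ₁ = 121.5 mol/min.
Yield of Q: 2ξ₂ / 430 = 0.0693 → ξ₂ = 14.9 mol/min.
Outlet amounts (n = n₀ + Σ ν·ξ):
  V: 430 − 2(121.5) = 187.1
  U: 0 + 1(121.5) − 1(14.9) = 106.6
  Q: 0 + 2(14.9) = 29.8

107 mol/min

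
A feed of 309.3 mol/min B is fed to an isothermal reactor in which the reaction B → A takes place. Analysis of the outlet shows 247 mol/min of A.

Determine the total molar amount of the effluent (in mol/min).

309 mol/min

For A: n = n₀ + 1ξ → 247 = 0 + 1ξ, giving ξ = 247 mol/min.
Outlet amounts (n = n₀ + ν ξ):
  B: 309.3 − 1(247) = 62.3
  A: 0 + 1(247) = 247
Total out = 62.3 + 247 = 309.3 mol/min.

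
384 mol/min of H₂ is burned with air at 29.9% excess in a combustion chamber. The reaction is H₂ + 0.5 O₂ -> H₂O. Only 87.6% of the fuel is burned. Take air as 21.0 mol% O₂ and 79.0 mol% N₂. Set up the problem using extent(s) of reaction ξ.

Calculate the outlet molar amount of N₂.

938 mol/min

Stoichiometric O₂ = 0.5 × 384 = 192 mol/min; O₂ fed = 192 × 1.299 = 249.4 mol/min.
N₂ fed = 249.4 × 79/21 = 938.2 mol/min.
Fuel reacted = 0.876 × 384 → ξ = 336.4 mol/min.
Outlet (n = n₀ + ν ξ):
  H₂: 384 − 1(336.4) = 47.62
  O₂: 249.4 − 0.5(336.4) = 81.22
  N₂: 938.2 (inert)
  H₂O: 0 + 1(336.4) = 336.4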